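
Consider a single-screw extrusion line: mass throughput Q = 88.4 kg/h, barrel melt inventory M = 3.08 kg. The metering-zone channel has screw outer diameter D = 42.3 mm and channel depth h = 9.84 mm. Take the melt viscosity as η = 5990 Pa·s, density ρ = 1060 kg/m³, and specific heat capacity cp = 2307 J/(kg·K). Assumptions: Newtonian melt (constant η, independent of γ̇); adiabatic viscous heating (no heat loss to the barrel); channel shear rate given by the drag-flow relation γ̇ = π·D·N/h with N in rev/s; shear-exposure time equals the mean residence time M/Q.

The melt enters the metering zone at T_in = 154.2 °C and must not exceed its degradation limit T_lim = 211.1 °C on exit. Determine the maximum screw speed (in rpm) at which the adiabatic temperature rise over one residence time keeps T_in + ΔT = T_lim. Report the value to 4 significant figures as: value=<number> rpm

value=60.46 rpm

Convert throughput: Q = 88.4 kg/h = 88.4/3600 = 0.0245556 kg/s
Mean residence time: t_res = M/Q_s = 3.08 kg / 0.0245556 kg/s = 125.43 s
Convert to metres: D = 0.0423 m, h = 0.00984 m
ΔT_a = T_lim − T_in = 211.1 °C − 154.2 °C = 56.9 K
γ̇_max² = ΔT_a·ρ·cp/(η·t_res) = 56.9·1060·2307/(5990·125.43) = 185.199 s⁻²
γ̇_max = √185.199 = 13.6088 s⁻¹
Solve γ̇ = πDN/h for N: N_max = γ̇_max·h/(π·D) = 13.6088 × 0.00984 / (π × 0.0423) = 1.00768 rev/s = 60.461 rpm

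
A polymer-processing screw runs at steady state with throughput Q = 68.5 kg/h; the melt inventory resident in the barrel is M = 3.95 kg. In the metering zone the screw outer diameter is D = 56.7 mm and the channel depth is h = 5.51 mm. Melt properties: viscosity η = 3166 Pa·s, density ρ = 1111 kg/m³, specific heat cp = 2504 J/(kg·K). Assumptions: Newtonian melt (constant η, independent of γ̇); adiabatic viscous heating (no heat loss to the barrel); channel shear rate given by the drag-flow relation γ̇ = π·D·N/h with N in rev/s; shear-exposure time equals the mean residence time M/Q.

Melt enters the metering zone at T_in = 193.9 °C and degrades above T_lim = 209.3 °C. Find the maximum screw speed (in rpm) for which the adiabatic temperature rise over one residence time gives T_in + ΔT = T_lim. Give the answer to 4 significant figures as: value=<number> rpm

Convert throughput: Q = 68.5 kg/h = 68.5/3600 = 0.0190278 kg/s
Mean residence time: t_res = M/Q_s = 3.95 kg / 0.0190278 kg/s = 207.591 s
Geometry in SI: D = 56.7 mm → 0.0567 m, h = 5.51 mm → 0.00551 m
Allowable rise: ΔT_a = T_lim − T_in = 209.3 − 193.9 = 15.4 K
γ̇_max² = ΔT_a·ρ·cp/(η·t_res) = 15.4·1111·2504/(3166·207.591) = 65.1852 s⁻²
γ̇_max = sqrt(65.1852) = 8.07374 s⁻¹
Solve γ̇ = πDN/h for N: N_max = γ̇_max·h/(π·D) = 8.07374 × 0.00551 / (π × 0.0567) = 0.249743 rev/s = 14.9846 rpm

value=14.98 rpm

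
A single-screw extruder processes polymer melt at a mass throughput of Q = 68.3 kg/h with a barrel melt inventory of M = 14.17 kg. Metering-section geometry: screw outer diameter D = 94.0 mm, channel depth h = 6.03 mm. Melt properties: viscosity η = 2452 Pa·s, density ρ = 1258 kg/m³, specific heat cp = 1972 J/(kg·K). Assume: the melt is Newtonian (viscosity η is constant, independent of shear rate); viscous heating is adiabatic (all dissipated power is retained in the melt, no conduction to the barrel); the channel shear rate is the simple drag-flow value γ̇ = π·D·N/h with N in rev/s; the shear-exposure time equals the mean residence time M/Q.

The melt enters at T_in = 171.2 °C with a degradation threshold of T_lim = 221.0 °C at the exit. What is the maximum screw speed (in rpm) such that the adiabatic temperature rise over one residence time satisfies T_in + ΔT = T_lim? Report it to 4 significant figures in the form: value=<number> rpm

value=10.06 rpm

Throughput in SI: Q_s = 68.3 kg/h ÷ 3600 s/h = 0.0189722 kg/s
t_res = M / Q_s = 14.17 ÷ 0.0189722 = 746.881 s
Geometry in SI: D = 94.0 mm → 0.094 m, h = 6.03 mm → 0.00603 m
ΔT_a = T_lim − T_in = 221.0 °C − 171.2 °C = 49.8 K
γ̇_max² = ΔT_a·ρ·cp/(η·t_res) = 49.8·1258·1972/(2452·746.881) = 67.4598 s⁻²
γ̇_max = sqrt(67.4598) = 8.21339 s⁻¹
Solve γ̇ = πDN/h for N: N_max = γ̇_max·h/(π·D) = 8.21339 × 0.00603 / (π × 0.094) = 0.167711 rev/s = 10.0627 rpm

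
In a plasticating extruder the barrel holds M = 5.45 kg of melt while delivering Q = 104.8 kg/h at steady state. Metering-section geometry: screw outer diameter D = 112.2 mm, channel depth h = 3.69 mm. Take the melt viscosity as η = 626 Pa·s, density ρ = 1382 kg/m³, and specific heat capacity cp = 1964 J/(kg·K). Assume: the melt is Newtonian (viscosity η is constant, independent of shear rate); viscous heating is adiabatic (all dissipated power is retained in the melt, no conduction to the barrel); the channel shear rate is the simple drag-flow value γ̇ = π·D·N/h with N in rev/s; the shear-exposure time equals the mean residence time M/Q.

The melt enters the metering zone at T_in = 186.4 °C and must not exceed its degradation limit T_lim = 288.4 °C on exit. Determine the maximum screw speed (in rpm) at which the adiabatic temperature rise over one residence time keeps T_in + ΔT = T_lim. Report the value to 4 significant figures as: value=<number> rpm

Throughput in SI: Q_s = 104.8 kg/h ÷ 3600 s/h = 0.0291111 kg/s
t_res = M / Q_s = 5.45 / 0.0291111 = 187.214 s
Geometry in SI: D = 112.2 mm → 0.1122 m, h = 3.69 mm → 0.00369 m
Allowable rise: ΔT_a = T_lim − T_in = 288.4 − 186.4 = 102 K
Invert ΔT = ηγ̇²t_res/(ρcp) for γ̇: γ̇_max² = ΔT_a ρ cp / (η t_res) = 102·1382·1964 / (626·187.214) = 2362.31 s⁻²
γ̇_max = sqrt(2362.31) = 48.6036 s⁻¹
N_max = γ̇_max h / (πD) = 48.6036·0.00369/(π·0.1122) = 0.508806 rev/s → ×60 = 30.5284 rpm

value=30.53 rpm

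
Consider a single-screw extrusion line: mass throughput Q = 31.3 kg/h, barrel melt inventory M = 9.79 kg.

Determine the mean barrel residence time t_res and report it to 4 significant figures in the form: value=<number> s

value=1126. s

Convert throughput: Q = 31.3 kg/h = 31.3/3600 = 0.00869444 kg/s
Mean residence time: t_res = M/Q_s = 9.79 kg / 0.00869444 kg/s = 1126.01 s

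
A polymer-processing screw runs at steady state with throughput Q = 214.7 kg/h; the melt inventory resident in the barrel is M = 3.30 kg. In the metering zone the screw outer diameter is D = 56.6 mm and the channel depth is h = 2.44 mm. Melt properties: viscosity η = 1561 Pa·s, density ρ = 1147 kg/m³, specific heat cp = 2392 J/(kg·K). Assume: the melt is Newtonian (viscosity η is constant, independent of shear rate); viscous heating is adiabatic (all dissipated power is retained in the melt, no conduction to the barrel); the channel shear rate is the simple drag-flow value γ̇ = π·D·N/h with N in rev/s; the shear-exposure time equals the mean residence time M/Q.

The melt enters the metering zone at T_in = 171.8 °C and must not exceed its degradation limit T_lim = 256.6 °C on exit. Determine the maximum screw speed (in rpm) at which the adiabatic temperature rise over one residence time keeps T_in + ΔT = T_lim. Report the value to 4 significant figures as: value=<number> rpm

value=42.73 rpm

Throughput in SI: Q_s = 214.7 kg/h ÷ 3600 s/h = 0.0596389 kg/s
t_res = M / Q_s = 3.30 ÷ 0.0596389 = 55.333 s
D = 56.6 mm = 0.0566 m;  h = 2.44 mm = 0.00244 m
ΔT_a = T_lim − T_in = 256.6 °C − 171.8 °C = 84.8 K
γ̇_max² = ΔT_a·ρ·cp / (η·t_res) = [84.8 × 1147 × 2392] / [1561 × 55.333] = 2693.6 s⁻²
γ̇_max = √2693.6 = 51.8999 s⁻¹
Solve γ̇ = πDN/h for N: N_max = γ̇_max·h/(π·D) = 51.8999 × 0.00244 / (π × 0.0566) = 0.712181 rev/s = 42.7308 rpm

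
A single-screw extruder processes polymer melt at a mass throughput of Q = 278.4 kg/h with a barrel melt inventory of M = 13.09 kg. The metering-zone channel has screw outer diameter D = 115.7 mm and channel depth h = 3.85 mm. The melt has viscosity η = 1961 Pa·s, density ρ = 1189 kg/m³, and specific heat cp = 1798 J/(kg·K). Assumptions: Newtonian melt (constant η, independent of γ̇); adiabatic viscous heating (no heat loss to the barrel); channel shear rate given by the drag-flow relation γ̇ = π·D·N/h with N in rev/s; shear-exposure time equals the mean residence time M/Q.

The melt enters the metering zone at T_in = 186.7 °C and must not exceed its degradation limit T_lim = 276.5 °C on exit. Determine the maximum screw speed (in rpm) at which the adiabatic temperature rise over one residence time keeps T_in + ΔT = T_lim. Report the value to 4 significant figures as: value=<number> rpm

Convert throughput: Q = 278.4 kg/h = 278.4/3600 = 0.0773333 kg/s
t_res = M / Q_s = 13.09 / 0.0773333 = 169.267 s
Geometry in SI: D = 115.7 mm → 0.1157 m, h = 3.85 mm → 0.00385 m
ΔT_a = T_lim − T_in = 276.5 − 186.7 = 89.8 K
γ̇_max² = ΔT_a·ρ·cp / (η·t_res) = [89.8 × 1189 × 1798] / [1961 × 169.267] = 578.359 s⁻²
Take the square root: γ̇_max = √(578.359) = 24.0491 s⁻¹
N_max = γ̇_max·h / (π·D) = 24.0491 · 0.00385 / (π · 0.1157) = 0.254728 rev/s = 15.2837 rpm

value=15.28 rpm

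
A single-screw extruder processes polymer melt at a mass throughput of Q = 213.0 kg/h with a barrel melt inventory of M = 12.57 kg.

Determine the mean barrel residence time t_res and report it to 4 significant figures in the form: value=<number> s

value=212.5 s

Convert throughput: Q = 213.0 kg/h = 213.0/3600 = 0.0591667 kg/s
t_res = M / Q_s = 12.57 ÷ 0.0591667 = 212.451 s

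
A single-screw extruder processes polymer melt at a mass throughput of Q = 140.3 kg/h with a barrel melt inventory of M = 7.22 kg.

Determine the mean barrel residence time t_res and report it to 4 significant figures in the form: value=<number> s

Q_s = Q / 3600 = 140.3 / 3600 = 0.0389722 kg/s
t_res = M / Q_s = 7.22 ÷ 0.0389722 = 185.26 s

value=185.3 s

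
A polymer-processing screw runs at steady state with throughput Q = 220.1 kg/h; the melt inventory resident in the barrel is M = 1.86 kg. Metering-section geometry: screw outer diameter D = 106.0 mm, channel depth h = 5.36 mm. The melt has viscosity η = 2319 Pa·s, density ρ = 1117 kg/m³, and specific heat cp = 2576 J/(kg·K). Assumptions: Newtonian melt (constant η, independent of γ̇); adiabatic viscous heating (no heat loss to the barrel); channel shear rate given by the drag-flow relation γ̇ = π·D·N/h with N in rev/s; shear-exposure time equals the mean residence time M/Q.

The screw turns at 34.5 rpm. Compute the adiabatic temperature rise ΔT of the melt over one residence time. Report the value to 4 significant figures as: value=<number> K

Throughput in SI: Q_s = 220.1 kg/h ÷ 3600 s/h = 0.0611389 kg/s
t_res = M / Q_s = 1.86 ÷ 0.0611389 = 30.4225 s
D = 106.0 mm = 0.106 m;  h = 5.36 mm = 0.00536 m;  N = 34.5 rpm / 60 = 0.575 rev/s
γ̇ = π D N / h = (π)(0.106)(0.575) / 0.00536 = 35.7239 s⁻¹
ΔT = η·γ̇²·t_res / (ρ·cp) = 2319 · (35.7239)² · 30.4225 / (1117 · 2576) = 31.2907 K

value=31.29 K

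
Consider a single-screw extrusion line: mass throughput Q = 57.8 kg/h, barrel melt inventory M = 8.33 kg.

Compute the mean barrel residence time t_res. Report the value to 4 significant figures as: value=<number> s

value=518.8 s

Q_s = Q / 3600 = 57.8 / 3600 = 0.0160556 kg/s
t_res = M / Q_s = 8.33 / 0.0160556 = 518.824 s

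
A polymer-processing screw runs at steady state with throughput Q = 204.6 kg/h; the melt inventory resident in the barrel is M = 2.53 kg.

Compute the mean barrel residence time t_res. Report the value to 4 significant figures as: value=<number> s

Convert throughput: Q = 204.6 kg/h = 204.6/3600 = 0.0568333 kg/s
Mean residence time: t_res = M/Q_s = 2.53 kg / 0.0568333 kg/s = 44.5161 s

value=44.52 s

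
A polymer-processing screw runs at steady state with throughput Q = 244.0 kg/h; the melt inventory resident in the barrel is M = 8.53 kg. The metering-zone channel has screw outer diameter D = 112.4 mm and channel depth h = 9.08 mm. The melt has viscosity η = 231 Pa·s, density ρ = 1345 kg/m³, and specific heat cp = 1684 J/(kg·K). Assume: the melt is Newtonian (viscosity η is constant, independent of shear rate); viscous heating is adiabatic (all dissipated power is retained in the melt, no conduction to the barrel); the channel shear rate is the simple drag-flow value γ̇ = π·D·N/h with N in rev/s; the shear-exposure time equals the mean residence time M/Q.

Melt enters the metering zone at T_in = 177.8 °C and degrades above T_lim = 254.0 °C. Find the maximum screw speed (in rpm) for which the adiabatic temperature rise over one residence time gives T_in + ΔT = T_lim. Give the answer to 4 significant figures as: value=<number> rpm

value=118.9 rpm

Throughput in SI: Q_s = 244.0 kg/h ÷ 3600 s/h = 0.0677778 kg/s
t_res = M / Q_s = 8.53 / 0.0677778 = 125.852 s
Geometry in SI: D = 112.4 mm → 0.1124 m, h = 9.08 mm → 0.00908 m
Allowable rise: ΔT_a = T_lim − T_in = 254.0 − 177.8 = 76.2 K
γ̇_max² = ΔT_a·ρ·cp/(η·t_res) = 76.2·1345·1684/(231·125.852) = 5936.71 s⁻²
Take the square root: γ̇_max = √(5936.71) = 77.05 s⁻¹
N_max = γ̇_max·h / (π·D) = 77.05 · 0.00908 / (π · 0.1124) = 1.98126 rev/s = 118.876 rpm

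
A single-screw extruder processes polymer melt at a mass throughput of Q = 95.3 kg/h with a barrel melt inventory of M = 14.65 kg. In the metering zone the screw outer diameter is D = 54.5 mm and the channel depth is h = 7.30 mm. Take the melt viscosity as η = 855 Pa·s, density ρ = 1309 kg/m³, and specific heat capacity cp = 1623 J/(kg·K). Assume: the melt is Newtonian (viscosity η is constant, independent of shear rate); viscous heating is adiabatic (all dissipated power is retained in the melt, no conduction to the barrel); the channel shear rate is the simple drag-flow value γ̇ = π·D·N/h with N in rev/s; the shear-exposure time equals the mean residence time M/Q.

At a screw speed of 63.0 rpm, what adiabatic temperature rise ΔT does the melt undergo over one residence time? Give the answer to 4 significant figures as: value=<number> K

value=135.1 K

Convert throughput: Q = 95.3 kg/h = 95.3/3600 = 0.0264722 kg/s
t_res = M / Q_s = 14.65 / 0.0264722 = 553.41 s
Geometry in metres: D = 54.5 mm → 0.0545 m, h = 7.30 mm → 0.0073 m; screw speed N = 63.0 rpm = 1.05 rev/s
γ̇ = π D N / h = (π)(0.0545)(1.05) / 0.0073 = 24.6271 s⁻¹
ΔT = η·γ̇²·t_res / (ρ·cp) = 855 · (24.6271)² · 553.41 / (1309 · 1623) = 135.077 K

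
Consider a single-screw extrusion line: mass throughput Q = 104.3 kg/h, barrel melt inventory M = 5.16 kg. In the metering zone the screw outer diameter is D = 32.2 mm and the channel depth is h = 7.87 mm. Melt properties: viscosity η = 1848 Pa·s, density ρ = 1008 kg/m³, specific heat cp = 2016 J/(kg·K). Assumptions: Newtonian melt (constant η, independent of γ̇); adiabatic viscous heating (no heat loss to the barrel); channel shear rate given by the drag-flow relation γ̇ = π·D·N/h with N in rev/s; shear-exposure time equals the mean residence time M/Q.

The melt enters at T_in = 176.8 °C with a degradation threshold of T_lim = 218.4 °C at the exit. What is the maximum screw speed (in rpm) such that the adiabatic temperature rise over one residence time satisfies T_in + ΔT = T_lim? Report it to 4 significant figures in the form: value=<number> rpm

value=74.81 rpm

Throughput in SI: Q_s = 104.3 kg/h ÷ 3600 s/h = 0.0289722 kg/s
t_res = M / Q_s = 5.16 ÷ 0.0289722 = 178.102 s
Geometry in SI: D = 32.2 mm → 0.0322 m, h = 7.87 mm → 0.00787 m
Allowable rise: ΔT_a = T_lim − T_in = 218.4 − 176.8 = 41.6 K
Invert ΔT = ηγ̇²t_res/(ρcp) for γ̇: γ̇_max² = ΔT_a ρ cp / (η t_res) = 41.6·1008·2016 / (1848·178.102) = 256.847 s⁻²
γ̇_max = √256.847 = 16.0264 s⁻¹
N_max = γ̇_max·h / (π·D) = 16.0264 · 0.00787 / (π · 0.0322) = 1.24683 rev/s = 74.8096 rpm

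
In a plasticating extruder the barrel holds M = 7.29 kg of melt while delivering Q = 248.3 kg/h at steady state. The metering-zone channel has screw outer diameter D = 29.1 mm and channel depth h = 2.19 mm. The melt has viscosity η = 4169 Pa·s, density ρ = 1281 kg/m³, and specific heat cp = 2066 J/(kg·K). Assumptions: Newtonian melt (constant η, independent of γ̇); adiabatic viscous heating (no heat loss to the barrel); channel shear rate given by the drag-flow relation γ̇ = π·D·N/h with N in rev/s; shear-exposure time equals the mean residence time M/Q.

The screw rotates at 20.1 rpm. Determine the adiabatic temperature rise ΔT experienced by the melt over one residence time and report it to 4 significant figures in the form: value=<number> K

Convert throughput: Q = 248.3 kg/h = 248.3/3600 = 0.0689722 kg/s
Mean residence time: t_res = M/Q_s = 7.29 kg / 0.0689722 kg/s = 105.695 s
Geometry in metres: D = 29.1 mm → 0.0291 m, h = 2.19 mm → 0.00219 m; screw speed N = 20.1 rpm = 0.335 rev/s
γ̇ = π·D·N / h = π · 0.0291 · 0.335 / 0.00219 = 13.9844 s⁻¹
Adiabatic rise: ΔT = η γ̇² t_res / (ρ cp) = 4169·(13.9844)²·105.695 / (1281·2066) = 32.5606 K

value=32.56 K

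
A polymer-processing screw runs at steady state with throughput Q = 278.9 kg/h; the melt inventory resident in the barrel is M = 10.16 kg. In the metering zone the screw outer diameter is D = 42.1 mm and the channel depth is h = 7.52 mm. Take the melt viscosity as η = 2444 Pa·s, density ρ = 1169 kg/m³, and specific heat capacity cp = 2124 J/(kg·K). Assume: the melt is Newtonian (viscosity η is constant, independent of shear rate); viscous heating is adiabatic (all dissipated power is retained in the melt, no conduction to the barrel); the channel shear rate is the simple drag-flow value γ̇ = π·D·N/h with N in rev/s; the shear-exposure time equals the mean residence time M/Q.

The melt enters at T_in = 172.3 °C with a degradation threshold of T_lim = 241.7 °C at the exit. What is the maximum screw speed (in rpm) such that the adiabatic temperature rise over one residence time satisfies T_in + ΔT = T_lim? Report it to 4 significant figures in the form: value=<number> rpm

Throughput in SI: Q_s = 278.9 kg/h ÷ 3600 s/h = 0.0774722 kg/s
t_res = M / Q_s = 10.16 ÷ 0.0774722 = 131.144 s
Geometry in SI: D = 42.1 mm → 0.0421 m, h = 7.52 mm → 0.00752 m
ΔT_a = T_lim − T_in = 241.7 − 172.3 = 69.4 K
γ̇_max² = ΔT_a·ρ·cp / (η·t_res) = [69.4 × 1169 × 2124] / [2444 × 131.144] = 537.625 s⁻²
Take the square root: γ̇_max = √(537.625) = 23.1867 s⁻¹
N_max = γ̇_max·h / (π·D) = 23.1867 · 0.00752 / (π · 0.0421) = 1.31833 rev/s = 79.1001 rpm

value=79.10 rpm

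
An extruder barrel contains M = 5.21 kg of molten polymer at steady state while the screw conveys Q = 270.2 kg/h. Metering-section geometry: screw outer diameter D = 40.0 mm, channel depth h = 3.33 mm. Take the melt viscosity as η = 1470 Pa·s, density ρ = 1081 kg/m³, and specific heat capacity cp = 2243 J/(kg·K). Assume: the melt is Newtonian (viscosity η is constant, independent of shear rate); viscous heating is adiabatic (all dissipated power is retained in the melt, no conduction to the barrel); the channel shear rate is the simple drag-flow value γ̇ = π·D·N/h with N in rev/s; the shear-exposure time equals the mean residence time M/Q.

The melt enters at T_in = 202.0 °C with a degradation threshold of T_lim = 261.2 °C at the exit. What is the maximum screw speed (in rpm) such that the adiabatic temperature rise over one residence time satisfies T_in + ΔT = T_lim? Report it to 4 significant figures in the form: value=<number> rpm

value=59.63 rpm

Convert throughput: Q = 270.2 kg/h = 270.2/3600 = 0.0750556 kg/s
t_res = M / Q_s = 5.21 / 0.0750556 = 69.4152 s
D = 40.0 mm = 0.04 m;  h = 3.33 mm = 0.00333 m
ΔT_a = T_lim − T_in = 261.2 °C − 202.0 °C = 59.2 K
γ̇_max² = ΔT_a·ρ·cp / (η·t_res) = [59.2 × 1081 × 2243] / [1470 × 69.4152] = 1406.71 s⁻²
γ̇_max = √1406.71 = 37.5061 s⁻¹
Solve γ̇ = πDN/h for N: N_max = γ̇_max·h/(π·D) = 37.5061 × 0.00333 / (π × 0.04) = 0.993886 rev/s = 59.6332 rpm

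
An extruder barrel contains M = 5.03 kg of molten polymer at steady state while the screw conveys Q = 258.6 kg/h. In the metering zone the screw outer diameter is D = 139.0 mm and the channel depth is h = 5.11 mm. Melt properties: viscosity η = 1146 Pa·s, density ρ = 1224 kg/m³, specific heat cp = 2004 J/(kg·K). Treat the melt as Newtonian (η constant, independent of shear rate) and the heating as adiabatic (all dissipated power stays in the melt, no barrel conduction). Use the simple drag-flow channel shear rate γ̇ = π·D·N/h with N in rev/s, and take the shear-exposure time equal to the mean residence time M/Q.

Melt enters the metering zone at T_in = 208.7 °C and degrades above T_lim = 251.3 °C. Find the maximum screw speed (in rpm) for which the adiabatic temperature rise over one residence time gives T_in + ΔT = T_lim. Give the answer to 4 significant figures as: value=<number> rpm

Convert throughput: Q = 258.6 kg/h = 258.6/3600 = 0.0718333 kg/s
t_res = M / Q_s = 5.03 ÷ 0.0718333 = 70.0232 s
Geometry in SI: D = 139.0 mm → 0.139 m, h = 5.11 mm → 0.00511 m
ΔT_a = T_lim − T_in = 251.3 − 208.7 = 42.6 K
γ̇_max² = ΔT_a·ρ·cp/(η·t_res) = 42.6·1224·2004/(1146·70.0232) = 1302.15 s⁻²
Take the square root: γ̇_max = √(1302.15) = 36.0854 s⁻¹
Solve γ̇ = πDN/h for N: N_max = γ̇_max·h/(π·D) = 36.0854 × 0.00511 / (π × 0.139) = 0.422267 rev/s = 25.336 rpm

value=25.34 rpm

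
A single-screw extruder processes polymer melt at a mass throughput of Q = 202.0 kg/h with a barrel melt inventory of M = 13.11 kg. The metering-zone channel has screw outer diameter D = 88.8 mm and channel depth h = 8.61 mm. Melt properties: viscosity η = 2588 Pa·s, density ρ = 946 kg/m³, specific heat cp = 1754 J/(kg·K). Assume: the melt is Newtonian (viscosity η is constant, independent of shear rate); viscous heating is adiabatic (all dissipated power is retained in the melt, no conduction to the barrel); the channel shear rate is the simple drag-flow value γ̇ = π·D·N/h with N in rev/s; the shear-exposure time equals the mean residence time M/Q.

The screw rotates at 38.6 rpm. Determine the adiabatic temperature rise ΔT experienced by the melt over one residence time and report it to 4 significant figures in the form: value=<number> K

value=158.3 K

Convert throughput: Q = 202.0 kg/h = 202.0/3600 = 0.0561111 kg/s
t_res = M / Q_s = 13.11 / 0.0561111 = 233.644 s
D = 88.8 mm = 0.0888 m;  h = 8.61 mm = 0.00861 m;  N = 38.6 rpm / 60 = 0.643333 rev/s
γ̇ = π D N / h = (π)(0.0888)(0.643333) / 0.00861 = 20.8447 s⁻¹
Adiabatic rise: ΔT = η γ̇² t_res / (ρ cp) = 2588·(20.8447)²·233.644 / (946·1754) = 158.339 K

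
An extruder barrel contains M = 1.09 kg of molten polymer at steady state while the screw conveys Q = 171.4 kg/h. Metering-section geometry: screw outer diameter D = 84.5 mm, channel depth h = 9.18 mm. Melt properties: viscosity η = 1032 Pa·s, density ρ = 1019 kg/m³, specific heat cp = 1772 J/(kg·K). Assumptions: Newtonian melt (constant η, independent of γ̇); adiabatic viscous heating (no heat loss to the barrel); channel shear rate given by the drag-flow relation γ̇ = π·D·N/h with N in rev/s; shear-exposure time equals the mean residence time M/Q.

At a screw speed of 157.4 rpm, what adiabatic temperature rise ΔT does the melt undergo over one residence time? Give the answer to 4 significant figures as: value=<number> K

value=75.30 K

Convert throughput: Q = 171.4 kg/h = 171.4/3600 = 0.0476111 kg/s
t_res = M / Q_s = 1.09 / 0.0476111 = 22.8938 s
Geometry in metres: D = 84.5 mm → 0.0845 m, h = 9.18 mm → 0.00918 m; screw speed N = 157.4 rpm = 2.62333 rev/s
Shear rate: γ̇ = πDN/h = π·0.0845·2.62333/0.00918 = 75.8608 s⁻¹
ΔT = η·γ̇²·t_res / (ρ·cp) = 1032 · (75.8608)² · 22.8938 / (1019 · 1772) = 75.3 K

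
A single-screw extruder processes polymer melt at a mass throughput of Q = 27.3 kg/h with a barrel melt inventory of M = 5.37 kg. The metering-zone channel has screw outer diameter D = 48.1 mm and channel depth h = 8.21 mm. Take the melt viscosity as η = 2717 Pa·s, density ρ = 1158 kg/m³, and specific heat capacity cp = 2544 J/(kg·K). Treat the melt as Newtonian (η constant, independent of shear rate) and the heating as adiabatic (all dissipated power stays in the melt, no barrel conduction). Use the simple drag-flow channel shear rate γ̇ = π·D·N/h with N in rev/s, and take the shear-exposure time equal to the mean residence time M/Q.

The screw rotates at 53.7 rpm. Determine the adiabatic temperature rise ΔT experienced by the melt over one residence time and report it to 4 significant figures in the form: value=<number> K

value=177.2 K

Convert throughput: Q = 27.3 kg/h = 27.3/3600 = 0.00758333 kg/s
Mean residence time: t_res = M/Q_s = 5.37 kg / 0.00758333 kg/s = 708.132 s
Convert to SI: D = 0.0481 m, h = 0.00821 m, N = 53.7/60 = 0.895 rev/s
γ̇ = π·D·N / h = π · 0.0481 · 0.895 / 0.00821 = 16.4731 s⁻¹
ΔT = η·γ̇²·t_res/(ρ·cp) = [2717 × 16.4731² × 708.132] / [1158 × 2544] = 177.226 K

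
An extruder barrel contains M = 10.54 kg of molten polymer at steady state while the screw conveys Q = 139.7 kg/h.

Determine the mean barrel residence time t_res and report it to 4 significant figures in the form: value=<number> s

Q_s = Q / 3600 = 139.7 / 3600 = 0.0388056 kg/s
t_res = M / Q_s = 10.54 ÷ 0.0388056 = 271.611 s

value=271.6 s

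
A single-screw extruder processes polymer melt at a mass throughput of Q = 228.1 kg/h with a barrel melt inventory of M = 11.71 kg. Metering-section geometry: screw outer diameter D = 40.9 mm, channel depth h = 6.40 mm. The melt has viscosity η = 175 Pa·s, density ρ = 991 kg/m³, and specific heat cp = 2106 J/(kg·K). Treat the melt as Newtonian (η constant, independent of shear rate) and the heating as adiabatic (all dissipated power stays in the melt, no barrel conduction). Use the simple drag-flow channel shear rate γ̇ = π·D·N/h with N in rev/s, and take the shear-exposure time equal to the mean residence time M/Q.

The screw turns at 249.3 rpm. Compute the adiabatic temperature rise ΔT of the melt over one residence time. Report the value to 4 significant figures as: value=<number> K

Throughput in SI: Q_s = 228.1 kg/h ÷ 3600 s/h = 0.0633611 kg/s
t_res = M / Q_s = 11.71 ÷ 0.0633611 = 184.814 s
Geometry in metres: D = 40.9 mm → 0.0409 m, h = 6.40 mm → 0.0064 m; screw speed N = 249.3 rpm = 4.155 rev/s
γ̇ = π·D·N / h = π · 0.0409 · 4.155 / 0.0064 = 83.4189 s⁻¹
ΔT = η·γ̇²·t_res / (ρ·cp) = 175 · (83.4189)² · 184.814 / (991 · 2106) = 107.837 K

value=107.8 K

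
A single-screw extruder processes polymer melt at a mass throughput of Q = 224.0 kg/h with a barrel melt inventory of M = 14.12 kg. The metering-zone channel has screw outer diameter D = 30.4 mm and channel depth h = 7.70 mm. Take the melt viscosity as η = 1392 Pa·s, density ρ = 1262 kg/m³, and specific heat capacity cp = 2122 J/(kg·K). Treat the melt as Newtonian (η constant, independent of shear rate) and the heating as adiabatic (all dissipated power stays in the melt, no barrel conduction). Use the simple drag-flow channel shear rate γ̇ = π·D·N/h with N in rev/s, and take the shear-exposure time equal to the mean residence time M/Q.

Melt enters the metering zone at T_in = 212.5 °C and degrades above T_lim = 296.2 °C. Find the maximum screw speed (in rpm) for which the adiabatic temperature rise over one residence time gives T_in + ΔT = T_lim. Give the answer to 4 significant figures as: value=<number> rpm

Convert throughput: Q = 224.0 kg/h = 224.0/3600 = 0.0622222 kg/s
Mean residence time: t_res = M/Q_s = 14.12 kg / 0.0622222 kg/s = 226.929 s
Geometry in SI: D = 30.4 mm → 0.0304 m, h = 7.70 mm → 0.0077 m
ΔT_a = T_lim − T_in = 296.2 °C − 212.5 °C = 83.7 K
Invert ΔT = ηγ̇²t_res/(ρcp) for γ̇: γ̇_max² = ΔT_a ρ cp / (η t_res) = 83.7·1262·2122 / (1392·226.929) = 709.581 s⁻²
Take the square root: γ̇_max = √(709.581) = 26.638 s⁻¹
Solve γ̇ = πDN/h for N: N_max = γ̇_max·h/(π·D) = 26.638 × 0.0077 / (π × 0.0304) = 2.14767 rev/s = 128.86 rpm

value=128.9 rpm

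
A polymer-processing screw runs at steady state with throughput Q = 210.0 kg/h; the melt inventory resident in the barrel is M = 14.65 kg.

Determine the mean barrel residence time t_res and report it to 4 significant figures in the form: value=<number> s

Throughput in SI: Q_s = 210.0 kg/h ÷ 3600 s/h = 0.0583333 kg/s
Mean residence time: t_res = M/Q_s = 14.65 kg / 0.0583333 kg/s = 251.143 s

value=251.1 s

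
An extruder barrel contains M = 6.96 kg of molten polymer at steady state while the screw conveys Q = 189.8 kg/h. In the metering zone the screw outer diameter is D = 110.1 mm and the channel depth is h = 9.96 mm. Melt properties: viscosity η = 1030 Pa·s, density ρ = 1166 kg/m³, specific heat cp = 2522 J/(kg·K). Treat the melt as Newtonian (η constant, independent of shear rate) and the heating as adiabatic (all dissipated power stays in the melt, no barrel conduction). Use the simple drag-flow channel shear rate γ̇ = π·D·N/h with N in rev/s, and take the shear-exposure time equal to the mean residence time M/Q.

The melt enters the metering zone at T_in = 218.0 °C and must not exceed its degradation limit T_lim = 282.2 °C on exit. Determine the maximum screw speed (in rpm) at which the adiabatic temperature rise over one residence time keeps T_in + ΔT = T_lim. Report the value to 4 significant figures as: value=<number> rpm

value=64.38 rpm

Q_s = Q / 3600 = 189.8 / 3600 = 0.0527222 kg/s
Mean residence time: t_res = M/Q_s = 6.96 kg / 0.0527222 kg/s = 132.013 s
Convert to metres: D = 0.1101 m, h = 0.00996 m
ΔT_a = T_lim − T_in = 282.2 °C − 218.0 °C = 64.2 K
γ̇_max² = ΔT_a·ρ·cp / (η·t_res) = [64.2 × 1166 × 2522] / [1030 × 132.013] = 1388.44 s⁻²
γ̇_max = sqrt(1388.44) = 37.2617 s⁻¹
Solve γ̇ = πDN/h for N: N_max = γ̇_max·h/(π·D) = 37.2617 × 0.00996 / (π × 0.1101) = 1.07296 rev/s = 64.3778 rpm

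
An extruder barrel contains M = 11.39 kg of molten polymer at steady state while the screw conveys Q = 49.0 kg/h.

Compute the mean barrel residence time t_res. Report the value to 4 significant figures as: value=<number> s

Convert throughput: Q = 49.0 kg/h = 49.0/3600 = 0.0136111 kg/s
t_res = M / Q_s = 11.39 / 0.0136111 = 836.816 s

value=836.8 s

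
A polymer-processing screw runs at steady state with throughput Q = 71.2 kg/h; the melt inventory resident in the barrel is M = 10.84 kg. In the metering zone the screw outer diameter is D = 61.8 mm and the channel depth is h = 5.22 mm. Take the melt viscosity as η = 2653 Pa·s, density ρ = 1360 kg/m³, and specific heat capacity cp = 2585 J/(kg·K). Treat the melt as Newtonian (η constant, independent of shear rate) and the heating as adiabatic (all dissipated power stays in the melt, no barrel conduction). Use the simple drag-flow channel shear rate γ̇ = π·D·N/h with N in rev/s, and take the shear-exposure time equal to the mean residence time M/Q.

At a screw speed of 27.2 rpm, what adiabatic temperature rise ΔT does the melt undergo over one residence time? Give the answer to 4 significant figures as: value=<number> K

value=117.6 K

Convert throughput: Q = 71.2 kg/h = 71.2/3600 = 0.0197778 kg/s
Mean residence time: t_res = M/Q_s = 10.84 kg / 0.0197778 kg/s = 548.09 s
D = 61.8 mm = 0.0618 m;  h = 5.22 mm = 0.00522 m;  N = 27.2 rpm / 60 = 0.453333 rev/s
Shear rate: γ̇ = πDN/h = π·0.0618·0.453333/0.00522 = 16.8611 s⁻¹
Adiabatic rise: ΔT = η γ̇² t_res / (ρ cp) = 2653·(16.8611)²·548.09 / (1360·2585) = 117.587 K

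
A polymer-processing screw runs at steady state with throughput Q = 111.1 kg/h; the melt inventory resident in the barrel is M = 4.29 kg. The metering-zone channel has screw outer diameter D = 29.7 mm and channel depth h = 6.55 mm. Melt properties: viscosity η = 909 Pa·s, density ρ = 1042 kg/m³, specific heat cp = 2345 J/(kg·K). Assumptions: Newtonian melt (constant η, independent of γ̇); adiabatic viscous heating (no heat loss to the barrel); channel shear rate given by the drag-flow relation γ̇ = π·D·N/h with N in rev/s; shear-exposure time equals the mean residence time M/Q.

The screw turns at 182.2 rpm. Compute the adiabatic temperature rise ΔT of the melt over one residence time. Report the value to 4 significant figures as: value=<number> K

Q_s = Q / 3600 = 111.1 / 3600 = 0.0308611 kg/s
t_res = M / Q_s = 4.29 ÷ 0.0308611 = 139.01 s
Convert to SI: D = 0.0297 m, h = 0.00655 m, N = 182.2/60 = 3.03667 rev/s
Shear rate: γ̇ = πDN/h = π·0.0297·3.03667/0.00655 = 43.2576 s⁻¹
ΔT = η·γ̇²·t_res/(ρ·cp) = [909 × 43.2576² × 139.01] / [1042 × 2345] = 96.7661 K

value=96.77 K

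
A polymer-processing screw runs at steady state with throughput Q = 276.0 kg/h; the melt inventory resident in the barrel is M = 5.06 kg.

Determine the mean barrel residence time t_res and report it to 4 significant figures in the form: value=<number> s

Q_s = Q / 3600 = 276.0 / 3600 = 0.0766667 kg/s
t_res = M / Q_s = 5.06 ÷ 0.0766667 = 66 s

value=66.00 s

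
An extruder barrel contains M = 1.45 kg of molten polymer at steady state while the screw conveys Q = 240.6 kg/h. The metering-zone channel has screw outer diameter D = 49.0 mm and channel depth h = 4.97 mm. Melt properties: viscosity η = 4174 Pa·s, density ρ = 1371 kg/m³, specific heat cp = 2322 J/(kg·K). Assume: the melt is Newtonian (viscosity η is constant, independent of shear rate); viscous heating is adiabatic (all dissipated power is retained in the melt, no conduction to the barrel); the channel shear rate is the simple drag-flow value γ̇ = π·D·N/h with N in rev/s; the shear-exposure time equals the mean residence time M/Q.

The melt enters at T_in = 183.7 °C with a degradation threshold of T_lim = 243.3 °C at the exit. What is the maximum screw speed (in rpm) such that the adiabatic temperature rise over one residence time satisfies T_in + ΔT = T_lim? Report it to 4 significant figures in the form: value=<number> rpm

value=88.67 rpm

Throughput in SI: Q_s = 240.6 kg/h ÷ 3600 s/h = 0.0668333 kg/s
t_res = M / Q_s = 1.45 / 0.0668333 = 21.6958 s
Convert to metres: D = 0.049 m, h = 0.00497 m
ΔT_a = T_lim − T_in = 243.3 °C − 183.7 °C = 59.6 K
γ̇_max² = ΔT_a·ρ·cp / (η·t_res) = [59.6 × 1371 × 2322] / [4174 × 21.6958] = 2095.17 s⁻²
γ̇_max = sqrt(2095.17) = 45.773 s⁻¹
N_max = γ̇_max·h / (π·D) = 45.773 · 0.00497 / (π · 0.049) = 1.47781 rev/s = 88.6688 rpm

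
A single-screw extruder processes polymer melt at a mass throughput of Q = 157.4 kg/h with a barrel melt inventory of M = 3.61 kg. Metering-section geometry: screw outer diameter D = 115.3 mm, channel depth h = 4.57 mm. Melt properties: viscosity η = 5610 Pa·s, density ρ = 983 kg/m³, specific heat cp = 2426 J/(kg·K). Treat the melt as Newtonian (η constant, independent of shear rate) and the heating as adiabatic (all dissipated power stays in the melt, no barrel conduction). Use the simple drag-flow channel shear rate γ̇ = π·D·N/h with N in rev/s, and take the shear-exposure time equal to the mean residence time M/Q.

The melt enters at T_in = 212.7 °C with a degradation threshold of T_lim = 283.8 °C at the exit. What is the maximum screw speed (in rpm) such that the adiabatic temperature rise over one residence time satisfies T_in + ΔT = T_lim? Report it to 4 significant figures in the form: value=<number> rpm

Throughput in SI: Q_s = 157.4 kg/h ÷ 3600 s/h = 0.0437222 kg/s
Mean residence time: t_res = M/Q_s = 3.61 kg / 0.0437222 kg/s = 82.5667 s
Convert to metres: D = 0.1153 m, h = 0.00457 m
ΔT_a = T_lim − T_in = 283.8 − 212.7 = 71.1 K
γ̇_max² = ΔT_a·ρ·cp / (η·t_res) = [71.1 × 983 × 2426] / [5610 × 82.5667] = 366.055 s⁻²
γ̇_max = sqrt(366.055) = 19.1326 s⁻¹
Solve γ̇ = πDN/h for N: N_max = γ̇_max·h/(π·D) = 19.1326 × 0.00457 / (π × 0.1153) = 0.241385 rev/s = 14.4831 rpm

value=14.48 rpm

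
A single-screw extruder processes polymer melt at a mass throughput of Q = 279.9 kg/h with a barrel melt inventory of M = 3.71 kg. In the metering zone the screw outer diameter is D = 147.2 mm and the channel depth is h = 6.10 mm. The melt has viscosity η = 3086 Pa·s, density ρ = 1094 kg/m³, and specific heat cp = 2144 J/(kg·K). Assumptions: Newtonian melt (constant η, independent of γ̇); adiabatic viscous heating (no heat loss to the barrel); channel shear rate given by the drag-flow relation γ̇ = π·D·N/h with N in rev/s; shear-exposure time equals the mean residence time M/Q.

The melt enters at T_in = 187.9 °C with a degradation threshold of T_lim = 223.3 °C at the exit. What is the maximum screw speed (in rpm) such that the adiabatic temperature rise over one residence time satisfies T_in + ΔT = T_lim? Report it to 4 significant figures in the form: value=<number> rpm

Q_s = Q / 3600 = 279.9 / 3600 = 0.07775 kg/s
t_res = M / Q_s = 3.71 ÷ 0.07775 = 47.717 s
D = 147.2 mm = 0.1472 m;  h = 6.10 mm = 0.0061 m
ΔT_a = T_lim − T_in = 223.3 °C − 187.9 °C = 35.4 K
γ̇_max² = ΔT_a·ρ·cp / (η·t_res) = [35.4 × 1094 × 2144] / [3086 × 47.717] = 563.866 s⁻²
γ̇_max = sqrt(563.866) = 23.7459 s⁻¹
N_max = γ̇_max·h / (π·D) = 23.7459 · 0.0061 / (π · 0.1472) = 0.313228 rev/s = 18.7937 rpm

value=18.79 rpm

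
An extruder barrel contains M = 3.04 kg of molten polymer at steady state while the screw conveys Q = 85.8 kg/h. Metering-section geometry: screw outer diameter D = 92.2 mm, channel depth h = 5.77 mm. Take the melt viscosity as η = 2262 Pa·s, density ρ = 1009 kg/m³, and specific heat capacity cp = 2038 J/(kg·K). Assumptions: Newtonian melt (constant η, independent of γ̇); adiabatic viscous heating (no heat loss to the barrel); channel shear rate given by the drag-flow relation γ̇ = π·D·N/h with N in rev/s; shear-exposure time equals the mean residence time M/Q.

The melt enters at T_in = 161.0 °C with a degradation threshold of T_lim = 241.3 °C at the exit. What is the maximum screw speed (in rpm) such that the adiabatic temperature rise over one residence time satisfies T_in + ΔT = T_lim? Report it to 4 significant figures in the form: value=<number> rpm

value=28.59 rpm

Q_s = Q / 3600 = 85.8 / 3600 = 0.0238333 kg/s
t_res = M / Q_s = 3.04 ÷ 0.0238333 = 127.552 s
Convert to metres: D = 0.0922 m, h = 0.00577 m
ΔT_a = T_lim − T_in = 241.3 − 161.0 = 80.3 K
γ̇_max² = ΔT_a·ρ·cp / (η·t_res) = [80.3 × 1009 × 2038] / [2262 × 127.552] = 572.308 s⁻²
Take the square root: γ̇_max = √(572.308) = 23.923 s⁻¹
Solve γ̇ = πDN/h for N: N_max = γ̇_max·h/(π·D) = 23.923 × 0.00577 / (π × 0.0922) = 0.476551 rev/s = 28.5931 rpm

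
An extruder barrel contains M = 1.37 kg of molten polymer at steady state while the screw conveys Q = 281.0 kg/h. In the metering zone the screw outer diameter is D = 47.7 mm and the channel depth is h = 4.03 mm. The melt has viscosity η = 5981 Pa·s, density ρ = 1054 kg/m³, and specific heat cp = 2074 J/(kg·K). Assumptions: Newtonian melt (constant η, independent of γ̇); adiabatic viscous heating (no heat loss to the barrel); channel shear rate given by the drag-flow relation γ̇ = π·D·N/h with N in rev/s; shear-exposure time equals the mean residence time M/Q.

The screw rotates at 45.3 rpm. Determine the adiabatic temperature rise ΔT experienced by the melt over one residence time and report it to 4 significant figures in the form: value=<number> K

value=37.85 K

Q_s = Q / 3600 = 281.0 / 3600 = 0.0780556 kg/s
t_res = M / Q_s = 1.37 / 0.0780556 = 17.5516 s
Geometry in metres: D = 47.7 mm → 0.0477 m, h = 4.03 mm → 0.00403 m; screw speed N = 45.3 rpm = 0.755 rev/s
γ̇ = π D N / h = (π)(0.0477)(0.755) / 0.00403 = 28.0744 s⁻¹
ΔT = η·γ̇²·t_res / (ρ·cp) = 5981 · (28.0744)² · 17.5516 / (1054 · 2074) = 37.8496 K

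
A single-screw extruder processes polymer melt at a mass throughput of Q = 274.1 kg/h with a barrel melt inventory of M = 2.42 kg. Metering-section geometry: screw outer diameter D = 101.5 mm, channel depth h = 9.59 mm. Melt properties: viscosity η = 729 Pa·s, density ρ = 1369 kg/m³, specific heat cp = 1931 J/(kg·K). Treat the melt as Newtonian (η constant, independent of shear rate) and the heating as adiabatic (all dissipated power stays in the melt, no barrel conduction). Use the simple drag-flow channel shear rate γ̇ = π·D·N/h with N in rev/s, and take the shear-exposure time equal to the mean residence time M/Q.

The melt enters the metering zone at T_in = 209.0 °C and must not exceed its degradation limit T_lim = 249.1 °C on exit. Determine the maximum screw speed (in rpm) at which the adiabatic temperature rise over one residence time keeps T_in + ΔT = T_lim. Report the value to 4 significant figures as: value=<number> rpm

value=122.1 rpm

Throughput in SI: Q_s = 274.1 kg/h ÷ 3600 s/h = 0.0761389 kg/s
t_res = M / Q_s = 2.42 / 0.0761389 = 31.784 s
Convert to metres: D = 0.1015 m, h = 0.00959 m
ΔT_a = T_lim − T_in = 249.1 °C − 209.0 °C = 40.1 K
γ̇_max² = ΔT_a·ρ·cp/(η·t_res) = 40.1·1369·1931/(729·31.784) = 4575.03 s⁻²
γ̇_max = sqrt(4575.03) = 67.639 s⁻¹
N_max = γ̇_max h / (πD) = 67.639·0.00959/(π·0.1015) = 2.03423 rev/s → ×60 = 122.054 rpm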